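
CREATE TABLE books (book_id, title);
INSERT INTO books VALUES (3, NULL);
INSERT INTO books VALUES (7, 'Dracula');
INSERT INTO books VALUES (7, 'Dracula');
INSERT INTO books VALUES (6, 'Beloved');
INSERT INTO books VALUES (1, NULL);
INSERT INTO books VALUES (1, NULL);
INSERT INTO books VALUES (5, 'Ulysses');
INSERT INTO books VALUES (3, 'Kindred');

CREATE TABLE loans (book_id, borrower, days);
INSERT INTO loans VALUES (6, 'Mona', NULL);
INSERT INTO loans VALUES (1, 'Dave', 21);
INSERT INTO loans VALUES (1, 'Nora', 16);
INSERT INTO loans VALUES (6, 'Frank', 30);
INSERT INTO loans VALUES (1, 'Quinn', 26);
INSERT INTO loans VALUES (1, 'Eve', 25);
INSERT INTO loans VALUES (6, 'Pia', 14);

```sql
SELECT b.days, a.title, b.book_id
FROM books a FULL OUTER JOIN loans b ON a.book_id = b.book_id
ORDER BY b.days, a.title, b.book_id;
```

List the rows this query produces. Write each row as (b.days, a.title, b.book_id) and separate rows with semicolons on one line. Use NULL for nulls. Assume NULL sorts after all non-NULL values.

FULL OUTER JOIN keeps every row from both sides; unmatched rows get NULL for the other side's columns.
Matching on a.book_id = b.book_id.
Matched pairs: 11; unmatched a rows kept: 5; unmatched b rows kept: 0.

(14, Beloved, 6); (16, NULL, 1); (16, NULL, 1); (21, NULL, 1); (21, NULL, 1); (25, NULL, 1); (25, NULL, 1); (26, NULL, 1); (26, NULL, 1); (30, Beloved, 6); (NULL, Beloved, 6); (NULL, Dracula, NULL); (NULL, Dracula, NULL); (NULL, Kindred, NULL); (NULL, Ulysses, NULL); (NULL, NULL, NULL)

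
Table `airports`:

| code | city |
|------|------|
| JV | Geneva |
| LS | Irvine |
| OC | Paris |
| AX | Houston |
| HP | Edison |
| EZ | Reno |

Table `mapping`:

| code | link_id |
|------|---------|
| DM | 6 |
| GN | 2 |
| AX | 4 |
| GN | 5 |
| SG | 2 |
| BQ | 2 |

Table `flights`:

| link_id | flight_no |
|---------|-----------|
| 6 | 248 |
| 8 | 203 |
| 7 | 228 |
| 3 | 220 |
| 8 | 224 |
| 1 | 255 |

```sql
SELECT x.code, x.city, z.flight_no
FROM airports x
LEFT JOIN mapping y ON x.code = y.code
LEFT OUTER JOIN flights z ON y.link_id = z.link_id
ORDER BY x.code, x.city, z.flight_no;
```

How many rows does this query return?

6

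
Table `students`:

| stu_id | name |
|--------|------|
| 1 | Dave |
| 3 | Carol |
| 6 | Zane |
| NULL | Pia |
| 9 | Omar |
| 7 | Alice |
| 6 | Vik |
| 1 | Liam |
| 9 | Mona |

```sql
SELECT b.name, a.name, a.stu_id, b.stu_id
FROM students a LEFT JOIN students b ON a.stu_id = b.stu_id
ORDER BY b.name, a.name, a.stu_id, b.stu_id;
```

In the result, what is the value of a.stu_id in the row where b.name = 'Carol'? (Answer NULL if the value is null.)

3

LEFT JOIN keeps every row from `students a`; unmatched rows get NULL for `students b`'s columns.
Matching on a.stu_id = b.stu_id. A NULL in a compared column never satisfies the condition.
- a (stu_id=1) pairs with 2 row(s) of b.
- a (stu_id=3) pairs with 1 row(s) of b.
- a (stu_id=6) pairs with 2 row(s) of b.
- a (stu_id=NULL) has no partner → padded with NULL.
- a (stu_id=9) pairs with 2 row(s) of b.
- a (stu_id=7) pairs with 1 row(s) of b.
- a (stu_id=6) pairs with 2 row(s) of b.
- a (stu_id=1) pairs with 2 row(s) of b.
- a (stu_id=9) pairs with 2 row(s) of b.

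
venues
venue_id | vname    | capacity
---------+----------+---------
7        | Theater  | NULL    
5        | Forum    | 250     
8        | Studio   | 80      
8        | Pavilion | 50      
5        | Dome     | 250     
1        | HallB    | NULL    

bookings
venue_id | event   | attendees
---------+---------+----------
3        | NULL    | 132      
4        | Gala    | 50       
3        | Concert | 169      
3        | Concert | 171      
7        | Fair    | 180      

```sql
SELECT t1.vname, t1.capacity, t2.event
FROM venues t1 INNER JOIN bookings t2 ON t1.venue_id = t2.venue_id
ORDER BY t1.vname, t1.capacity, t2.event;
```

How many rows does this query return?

INNER JOIN keeps only pairs where the ON condition holds.
Matching on t1.venue_id = t2.venue_id.
- t1 row (venue_id=7): matches 1 t2 row(s) → 1 output row(s).
- t1 row (venue_id=5): no match → dropped.
- t1 row (venue_id=8): no match → dropped.
- t1 row (venue_id=8): no match → dropped.
- t1 row (venue_id=5): no match → dropped.
- t1 row (venue_id=1): no match → dropped.
Total: 1 rows.

1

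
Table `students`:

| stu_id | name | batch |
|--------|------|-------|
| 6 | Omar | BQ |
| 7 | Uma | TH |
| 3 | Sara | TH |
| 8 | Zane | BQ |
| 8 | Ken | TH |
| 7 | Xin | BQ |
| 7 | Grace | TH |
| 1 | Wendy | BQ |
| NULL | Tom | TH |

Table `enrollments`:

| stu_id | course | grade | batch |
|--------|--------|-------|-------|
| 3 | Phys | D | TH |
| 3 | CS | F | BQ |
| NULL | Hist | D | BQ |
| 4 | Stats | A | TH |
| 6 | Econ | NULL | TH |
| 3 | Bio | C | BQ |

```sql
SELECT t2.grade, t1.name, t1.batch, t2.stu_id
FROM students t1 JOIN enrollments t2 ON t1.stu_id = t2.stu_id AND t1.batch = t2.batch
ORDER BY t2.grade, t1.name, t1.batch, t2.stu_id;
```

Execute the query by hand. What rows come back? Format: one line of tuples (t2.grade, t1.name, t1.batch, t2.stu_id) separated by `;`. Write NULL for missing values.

(D, Sara, TH, 3)

INNER JOIN keeps only pairs where the ON condition holds.
Matching on t1.stu_id = t2.stu_id AND t1.batch = t2.batch. A NULL in a compared column never satisfies the condition.
Matched pairs: 1.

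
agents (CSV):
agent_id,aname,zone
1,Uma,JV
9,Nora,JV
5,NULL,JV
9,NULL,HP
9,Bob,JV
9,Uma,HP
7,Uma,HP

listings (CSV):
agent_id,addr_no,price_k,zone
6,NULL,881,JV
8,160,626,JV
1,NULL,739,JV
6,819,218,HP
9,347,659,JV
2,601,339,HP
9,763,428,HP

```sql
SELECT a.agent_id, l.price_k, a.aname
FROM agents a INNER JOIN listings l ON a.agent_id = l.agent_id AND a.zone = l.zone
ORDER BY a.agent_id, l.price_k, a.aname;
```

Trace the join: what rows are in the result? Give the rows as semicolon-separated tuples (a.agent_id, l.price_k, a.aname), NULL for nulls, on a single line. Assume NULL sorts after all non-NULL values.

(1, 739, Uma); (9, 428, Uma); (9, 428, NULL); (9, 659, Bob); (9, 659, Nora)

INNER JOIN keeps only pairs where the ON condition holds.
Matching on a.agent_id = l.agent_id AND a.zone = l.zone.
- a (agent_id=1, zone=JV) pairs with 1 row(s) of l.
- a (agent_id=9, zone=JV) pairs with 1 row(s) of l.
- a (agent_id=5, zone=JV) has no partner → excluded.
- a (agent_id=9, zone=HP) pairs with 1 row(s) of l.
- a (agent_id=9, zone=JV) pairs with 1 row(s) of l.
- a (agent_id=9, zone=HP) pairs with 1 row(s) of l.
- a (agent_id=7, zone=HP) has no partner → excluded.
After projecting and ordering:
a.agent_id | l.price_k | a.aname
1 | 739 | Uma
9 | 428 | Uma
9 | 428 | NULL
9 | 659 | Bob
9 | 659 | Nora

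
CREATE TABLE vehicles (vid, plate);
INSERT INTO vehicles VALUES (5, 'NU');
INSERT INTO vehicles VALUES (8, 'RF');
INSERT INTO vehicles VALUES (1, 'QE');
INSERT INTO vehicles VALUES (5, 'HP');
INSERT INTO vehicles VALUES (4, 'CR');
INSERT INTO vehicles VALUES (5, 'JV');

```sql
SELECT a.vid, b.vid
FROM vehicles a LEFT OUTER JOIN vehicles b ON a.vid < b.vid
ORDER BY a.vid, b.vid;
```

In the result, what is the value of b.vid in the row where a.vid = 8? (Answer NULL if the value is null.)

LEFT JOIN keeps every row from `vehicles a`; unmatched rows get NULL for `vehicles b`'s columns.
Matching on a.vid < b.vid.
- a[0] vid=5 → 1 match(es) in b → 1 row(s).
- a[1] vid=8 → no match; kept with NULLs on the b side.
- a[2] vid=1 → 5 match(es) in b → 5 row(s).
- a[3] vid=5 → 1 match(es) in b → 1 row(s).
- a[4] vid=4 → 4 match(es) in b → 4 row(s).
- a[5] vid=5 → 1 match(es) in b → 1 row(s).

NULL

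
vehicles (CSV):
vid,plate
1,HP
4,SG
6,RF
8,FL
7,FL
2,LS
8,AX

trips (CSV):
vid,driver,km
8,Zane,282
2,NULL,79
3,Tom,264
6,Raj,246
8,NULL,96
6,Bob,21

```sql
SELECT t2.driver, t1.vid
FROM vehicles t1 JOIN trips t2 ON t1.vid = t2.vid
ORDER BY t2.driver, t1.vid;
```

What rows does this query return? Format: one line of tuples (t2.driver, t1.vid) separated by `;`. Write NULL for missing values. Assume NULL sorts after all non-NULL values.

(Bob, 6); (Raj, 6); (Zane, 8); (Zane, 8); (NULL, 2); (NULL, 8); (NULL, 8)

INNER JOIN keeps only pairs where the ON condition holds.
Matching on t1.vid = t2.vid.
Matched pairs: 7.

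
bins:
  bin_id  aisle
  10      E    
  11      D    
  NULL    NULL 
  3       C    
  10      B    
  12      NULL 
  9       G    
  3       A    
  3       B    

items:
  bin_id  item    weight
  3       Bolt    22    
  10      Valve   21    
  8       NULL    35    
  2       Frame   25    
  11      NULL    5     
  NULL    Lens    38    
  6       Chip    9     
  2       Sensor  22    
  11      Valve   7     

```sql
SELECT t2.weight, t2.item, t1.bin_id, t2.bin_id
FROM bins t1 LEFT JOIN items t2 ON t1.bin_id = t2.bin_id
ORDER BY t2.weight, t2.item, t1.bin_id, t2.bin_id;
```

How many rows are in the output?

10

LEFT JOIN keeps every row from `bins`; unmatched rows get NULL for `items`'s columns.
Matching on t1.bin_id = t2.bin_id. A NULL in a compared column never satisfies the condition.
- bin_id=10: 1 matching t2 row(s), so 1 row(s) emitted.
- bin_id=11: 2 matching t2 row(s), so 2 row(s) emitted.
- bin_id=NULL: no t2 row matches, row kept with t2 columns NULL.
- bin_id=3: 1 matching t2 row(s), so 1 row(s) emitted.
- bin_id=10: 1 matching t2 row(s), so 1 row(s) emitted.
- bin_id=12: no t2 row matches, row kept with t2 columns NULL.
- bin_id=9: no t2 row matches, row kept with t2 columns NULL.
- bin_id=3: 1 matching t2 row(s), so 1 row(s) emitted.
- bin_id=3: 1 matching t2 row(s), so 1 row(s) emitted.
Total: 7 matched + 3 padded = 10 rows.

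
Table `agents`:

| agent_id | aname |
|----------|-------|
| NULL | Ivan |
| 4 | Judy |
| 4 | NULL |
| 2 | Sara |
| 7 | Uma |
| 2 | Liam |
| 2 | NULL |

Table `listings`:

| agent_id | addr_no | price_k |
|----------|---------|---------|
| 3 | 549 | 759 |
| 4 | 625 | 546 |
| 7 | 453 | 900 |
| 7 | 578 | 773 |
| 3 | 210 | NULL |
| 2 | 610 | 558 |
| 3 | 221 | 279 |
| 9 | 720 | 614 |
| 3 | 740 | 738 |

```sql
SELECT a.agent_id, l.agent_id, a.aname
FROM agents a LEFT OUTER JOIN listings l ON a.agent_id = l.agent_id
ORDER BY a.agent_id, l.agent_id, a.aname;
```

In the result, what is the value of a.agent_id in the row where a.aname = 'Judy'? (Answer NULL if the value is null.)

4

LEFT JOIN keeps every row from `agents`; unmatched rows get NULL for `listings`'s columns.
Matching on a.agent_id = l.agent_id. A NULL in a compared column never satisfies the condition.
Matched pairs: 7; unmatched a rows kept: 1.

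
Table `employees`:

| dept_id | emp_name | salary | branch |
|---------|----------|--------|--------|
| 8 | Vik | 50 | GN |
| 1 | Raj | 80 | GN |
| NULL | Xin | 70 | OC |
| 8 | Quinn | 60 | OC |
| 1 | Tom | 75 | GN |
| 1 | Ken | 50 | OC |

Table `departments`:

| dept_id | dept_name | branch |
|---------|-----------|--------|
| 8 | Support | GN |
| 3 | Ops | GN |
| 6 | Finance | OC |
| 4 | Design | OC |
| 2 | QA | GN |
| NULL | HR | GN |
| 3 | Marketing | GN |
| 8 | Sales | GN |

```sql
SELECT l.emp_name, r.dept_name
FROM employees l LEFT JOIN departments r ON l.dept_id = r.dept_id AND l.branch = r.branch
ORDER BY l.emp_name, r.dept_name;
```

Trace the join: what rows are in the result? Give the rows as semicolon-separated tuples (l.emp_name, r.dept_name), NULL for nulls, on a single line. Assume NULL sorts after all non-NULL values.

LEFT JOIN keeps every row from `employees`; unmatched rows get NULL for `departments`'s columns.
Matching on l.dept_id = r.dept_id AND l.branch = r.branch. A NULL in a compared column never satisfies the condition.
Matched pairs: 2; unmatched l rows kept: 5.

(Ken, NULL); (Quinn, NULL); (Raj, NULL); (Tom, NULL); (Vik, Sales); (Vik, Support); (Xin, NULL)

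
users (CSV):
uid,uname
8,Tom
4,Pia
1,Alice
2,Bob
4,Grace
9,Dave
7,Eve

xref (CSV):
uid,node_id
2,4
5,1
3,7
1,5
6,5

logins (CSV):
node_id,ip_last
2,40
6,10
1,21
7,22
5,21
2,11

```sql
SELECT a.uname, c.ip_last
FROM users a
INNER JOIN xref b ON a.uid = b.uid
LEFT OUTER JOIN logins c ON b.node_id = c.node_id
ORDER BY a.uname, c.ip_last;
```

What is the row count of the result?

2

Joins associate left-to-right: users INNER JOIN xref on uid gives 2 intermediate row(s).
Then LEFT JOIN `logins c` on node_id: each of those 2 rows is kept; rows whose b.node_id has no match in c get NULL for c's columns.
Result: 2 row(s).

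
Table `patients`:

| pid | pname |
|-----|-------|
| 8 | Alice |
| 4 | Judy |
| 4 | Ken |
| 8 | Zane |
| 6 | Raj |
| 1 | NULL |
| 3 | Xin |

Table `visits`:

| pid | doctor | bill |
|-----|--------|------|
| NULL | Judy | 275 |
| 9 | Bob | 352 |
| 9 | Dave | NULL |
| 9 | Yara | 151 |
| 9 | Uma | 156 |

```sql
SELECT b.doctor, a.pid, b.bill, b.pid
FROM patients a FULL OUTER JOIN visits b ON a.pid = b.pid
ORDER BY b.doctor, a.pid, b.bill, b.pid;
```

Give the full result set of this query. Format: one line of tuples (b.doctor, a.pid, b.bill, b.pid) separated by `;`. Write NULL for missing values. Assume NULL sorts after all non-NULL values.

FULL OUTER JOIN keeps every row from both sides; unmatched rows get NULL for the other side's columns.
Matching on a.pid = b.pid. A NULL in a compared column never satisfies the condition.
Matched pairs: 0; unmatched a rows kept: 7; unmatched b rows kept: 5.

(Bob, NULL, 352, 9); (Dave, NULL, NULL, 9); (Judy, NULL, 275, NULL); (Uma, NULL, 156, 9); (Yara, NULL, 151, 9); (NULL, 1, NULL, NULL); (NULL, 3, NULL, NULL); (NULL, 4, NULL, NULL); (NULL, 4, NULL, NULL); (NULL, 6, NULL, NULL); (NULL, 8, NULL, NULL); (NULL, 8, NULL, NULL)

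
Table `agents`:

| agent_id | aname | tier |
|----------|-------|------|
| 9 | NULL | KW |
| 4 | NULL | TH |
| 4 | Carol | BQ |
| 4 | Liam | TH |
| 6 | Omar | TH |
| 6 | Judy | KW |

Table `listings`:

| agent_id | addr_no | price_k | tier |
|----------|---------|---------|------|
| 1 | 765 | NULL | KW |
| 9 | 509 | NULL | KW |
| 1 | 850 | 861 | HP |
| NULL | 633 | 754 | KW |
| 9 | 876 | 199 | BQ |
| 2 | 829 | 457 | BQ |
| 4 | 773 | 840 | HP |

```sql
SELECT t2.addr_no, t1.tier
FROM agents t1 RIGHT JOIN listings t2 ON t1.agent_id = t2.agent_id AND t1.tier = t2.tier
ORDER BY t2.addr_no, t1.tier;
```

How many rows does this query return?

RIGHT JOIN keeps every row from `listings`; unmatched rows get NULL for `agents`'s columns.
Matching on t1.agent_id = t2.agent_id AND t1.tier = t2.tier. A NULL in a compared column never satisfies the condition.
- t1[0] agent_id=9, tier=KW → 1 match(es) in t2 → 1 row(s).
- t1[1] agent_id=4, tier=TH → no match.
- t1[2] agent_id=4, tier=BQ → no match.
- t1[3] agent_id=4, tier=TH → no match.
- t1[4] agent_id=6, tier=TH → no match.
- t1[5] agent_id=6, tier=KW → no match.
- 6 row(s) from t2 found no t1 partner → padded with NULL.
Total: 1 matched + 6 padded = 7 rows.

7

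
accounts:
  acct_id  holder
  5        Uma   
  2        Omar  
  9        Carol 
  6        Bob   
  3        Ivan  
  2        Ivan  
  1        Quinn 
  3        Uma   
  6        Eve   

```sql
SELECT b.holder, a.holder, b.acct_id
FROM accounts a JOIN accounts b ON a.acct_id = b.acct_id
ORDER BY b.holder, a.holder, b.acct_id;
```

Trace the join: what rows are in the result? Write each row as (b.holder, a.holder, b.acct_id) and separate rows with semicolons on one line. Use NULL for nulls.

(Bob, Bob, 6); (Bob, Eve, 6); (Carol, Carol, 9); (Eve, Bob, 6); (Eve, Eve, 6); (Ivan, Ivan, 2); (Ivan, Ivan, 3); (Ivan, Omar, 2); (Ivan, Uma, 3); (Omar, Ivan, 2); (Omar, Omar, 2); (Quinn, Quinn, 1); (Uma, Ivan, 3); (Uma, Uma, 3); (Uma, Uma, 5)

INNER JOIN keeps only pairs where the ON condition holds.
Matching on a.acct_id = b.acct_id.
- a (acct_id=5) pairs with 1 row(s) of b.
- a (acct_id=2) pairs with 2 row(s) of b.
- a (acct_id=9) pairs with 1 row(s) of b.
- a (acct_id=6) pairs with 2 row(s) of b.
- a (acct_id=3) pairs with 2 row(s) of b.
- a (acct_id=2) pairs with 2 row(s) of b.
- a (acct_id=1) pairs with 1 row(s) of b.
- a (acct_id=3) pairs with 2 row(s) of b.
- a (acct_id=6) pairs with 2 row(s) of b.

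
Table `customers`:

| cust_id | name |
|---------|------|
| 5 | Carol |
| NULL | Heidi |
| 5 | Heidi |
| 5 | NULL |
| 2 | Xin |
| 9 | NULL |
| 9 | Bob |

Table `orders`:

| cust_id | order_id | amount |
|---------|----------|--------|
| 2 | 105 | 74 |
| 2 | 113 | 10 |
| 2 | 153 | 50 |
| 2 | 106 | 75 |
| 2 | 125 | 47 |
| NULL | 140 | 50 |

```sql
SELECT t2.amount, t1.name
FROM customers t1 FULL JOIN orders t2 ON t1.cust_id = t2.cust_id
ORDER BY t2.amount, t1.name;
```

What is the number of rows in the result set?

FULL OUTER JOIN keeps every row from both sides; unmatched rows get NULL for the other side's columns.
Matching on t1.cust_id = t2.cust_id. A NULL in a compared column never satisfies the condition.
- t1[0] cust_id=5 → no match; kept with NULLs on the t2 side.
- t1[1] cust_id=NULL → no match; kept with NULLs on the t2 side.
- t1[2] cust_id=5 → no match; kept with NULLs on the t2 side.
- t1[3] cust_id=5 → no match; kept with NULLs on the t2 side.
- t1[4] cust_id=2 → 5 match(es) in t2 → 5 row(s).
- t1[5] cust_id=9 → no match; kept with NULLs on the t2 side.
- t1[6] cust_id=9 → no match; kept with NULLs on the t2 side.
- 1 t2 row(s) had no t1 match → kept, t1 columns NULL.
Total: 5 matched + 7 padded = 12 rows.

12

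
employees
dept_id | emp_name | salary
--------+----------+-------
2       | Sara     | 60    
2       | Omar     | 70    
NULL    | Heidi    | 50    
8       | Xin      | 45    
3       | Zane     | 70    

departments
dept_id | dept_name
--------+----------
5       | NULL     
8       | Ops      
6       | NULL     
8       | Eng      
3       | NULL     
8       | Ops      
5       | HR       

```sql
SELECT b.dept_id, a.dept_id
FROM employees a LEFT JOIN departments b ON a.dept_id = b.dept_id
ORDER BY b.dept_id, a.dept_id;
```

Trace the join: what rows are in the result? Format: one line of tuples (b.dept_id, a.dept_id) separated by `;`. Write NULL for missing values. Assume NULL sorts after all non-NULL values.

LEFT JOIN keeps every row from `employees`; unmatched rows get NULL for `departments`'s columns.
Matching on a.dept_id = b.dept_id. A NULL in a compared column never satisfies the condition.
- a (dept_id=2) has no partner → padded with NULL.
- a (dept_id=2) has no partner → padded with NULL.
- a (dept_id=NULL) has no partner → padded with NULL.
- a (dept_id=8) pairs with 3 row(s) of b.
- a (dept_id=3) pairs with 1 row(s) of b.
After projecting and ordering:
b.dept_id | a.dept_id
3 | 3
8 | 8
8 | 8
8 | 8
NULL | 2
NULL | 2
NULL | NULL

(3, 3); (8, 8); (8, 8); (8, 8); (NULL, 2); (NULL, 2); (NULL, NULL)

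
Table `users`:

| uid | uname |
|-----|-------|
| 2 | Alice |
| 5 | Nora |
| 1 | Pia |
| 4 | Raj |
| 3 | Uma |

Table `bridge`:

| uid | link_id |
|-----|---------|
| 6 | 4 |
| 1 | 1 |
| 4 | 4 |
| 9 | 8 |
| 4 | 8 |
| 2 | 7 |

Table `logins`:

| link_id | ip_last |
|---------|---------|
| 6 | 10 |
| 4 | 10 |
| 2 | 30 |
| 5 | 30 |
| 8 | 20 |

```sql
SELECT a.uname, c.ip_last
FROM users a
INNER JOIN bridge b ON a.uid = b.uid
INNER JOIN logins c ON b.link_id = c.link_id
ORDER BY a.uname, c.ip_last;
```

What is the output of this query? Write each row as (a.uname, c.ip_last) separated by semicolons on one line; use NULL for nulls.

Evaluate left to right. First `users a INNER JOIN bridge b` on uid: 4 row(s).
Then INNER JOIN `logins c` on link_id: keep only rows whose b.link_id appears in c.

(Raj, 10); (Raj, 20)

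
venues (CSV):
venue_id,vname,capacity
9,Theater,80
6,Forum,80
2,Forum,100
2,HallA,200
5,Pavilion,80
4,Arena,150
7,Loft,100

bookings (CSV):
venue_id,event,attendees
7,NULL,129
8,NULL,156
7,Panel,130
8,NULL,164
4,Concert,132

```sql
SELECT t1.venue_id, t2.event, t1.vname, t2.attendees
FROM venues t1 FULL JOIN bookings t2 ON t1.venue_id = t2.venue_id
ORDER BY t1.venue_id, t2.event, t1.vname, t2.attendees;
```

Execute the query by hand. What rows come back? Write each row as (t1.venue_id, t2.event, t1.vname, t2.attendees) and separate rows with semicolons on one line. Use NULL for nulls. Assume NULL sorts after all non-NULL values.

(2, NULL, Forum, NULL); (2, NULL, HallA, NULL); (4, Concert, Arena, 132); (5, NULL, Pavilion, NULL); (6, NULL, Forum, NULL); (7, Panel, Loft, 130); (7, NULL, Loft, 129); (9, NULL, Theater, NULL); (NULL, NULL, NULL, 156); (NULL, NULL, NULL, 164)

FULL OUTER JOIN keeps every row from both sides; unmatched rows get NULL for the other side's columns.
Matching on t1.venue_id = t2.venue_id.
Matched pairs: 3; unmatched t1 rows kept: 5; unmatched t2 rows kept: 2.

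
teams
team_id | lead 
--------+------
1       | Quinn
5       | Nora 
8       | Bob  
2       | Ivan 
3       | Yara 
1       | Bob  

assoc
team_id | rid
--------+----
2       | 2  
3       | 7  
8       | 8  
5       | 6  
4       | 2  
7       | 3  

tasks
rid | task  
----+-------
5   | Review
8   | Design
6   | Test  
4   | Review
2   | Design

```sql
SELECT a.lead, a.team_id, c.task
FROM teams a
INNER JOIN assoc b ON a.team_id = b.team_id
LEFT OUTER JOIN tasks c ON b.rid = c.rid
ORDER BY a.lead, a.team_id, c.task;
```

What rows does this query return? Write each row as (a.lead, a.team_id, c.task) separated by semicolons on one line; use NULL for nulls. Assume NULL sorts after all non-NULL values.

Joins associate left-to-right: teams INNER JOIN assoc on team_id gives 4 intermediate row(s).
Then LEFT JOIN `tasks c` on rid: each of those 4 rows is kept; rows whose b.rid has no match in c get NULL for c's columns.

(Bob, 8, Design); (Ivan, 2, Design); (Nora, 5, Test); (Yara, 3, NULL)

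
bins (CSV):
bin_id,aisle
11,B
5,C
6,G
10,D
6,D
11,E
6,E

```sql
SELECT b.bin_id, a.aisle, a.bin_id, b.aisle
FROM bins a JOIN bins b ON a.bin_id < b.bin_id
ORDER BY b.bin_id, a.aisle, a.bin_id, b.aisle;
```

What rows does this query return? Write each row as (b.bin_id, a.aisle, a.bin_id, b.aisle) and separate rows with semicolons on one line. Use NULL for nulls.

(6, C, 5, D); (6, C, 5, E); (6, C, 5, G); (10, C, 5, D); (10, D, 6, D); (10, E, 6, D); (10, G, 6, D); (11, C, 5, B); (11, C, 5, E); (11, D, 6, B); (11, D, 6, E); (11, D, 10, B); (11, D, 10, E); (11, E, 6, B); (11, E, 6, E); (11, G, 6, B); (11, G, 6, E)

INNER JOIN keeps only pairs where the ON condition holds.
Matching on a.bin_id < b.bin_id.
- a (bin_id=11) has no partner → excluded.
- a (bin_id=5) pairs with 6 row(s) of b.
- a (bin_id=6) pairs with 3 row(s) of b.
- a (bin_id=10) pairs with 2 row(s) of b.
- a (bin_id=6) pairs with 3 row(s) of b.
- a (bin_id=11) has no partner → excluded.
- a (bin_id=6) pairs with 3 row(s) of b.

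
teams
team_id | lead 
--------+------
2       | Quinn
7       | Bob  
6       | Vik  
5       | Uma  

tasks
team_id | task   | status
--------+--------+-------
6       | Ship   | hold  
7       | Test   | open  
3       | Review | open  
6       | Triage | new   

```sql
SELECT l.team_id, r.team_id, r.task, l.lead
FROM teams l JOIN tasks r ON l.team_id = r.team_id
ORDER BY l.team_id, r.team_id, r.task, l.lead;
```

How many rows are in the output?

INNER JOIN keeps only pairs where the ON condition holds.
Matching on l.team_id = r.team_id.
- team_id=2: no matching r row, dropped.
- team_id=7: 1 matching r row(s), so 1 row(s) emitted.
- team_id=6: 2 matching r row(s), so 2 row(s) emitted.
- team_id=5: no matching r row, dropped.
Total: 3 rows.

3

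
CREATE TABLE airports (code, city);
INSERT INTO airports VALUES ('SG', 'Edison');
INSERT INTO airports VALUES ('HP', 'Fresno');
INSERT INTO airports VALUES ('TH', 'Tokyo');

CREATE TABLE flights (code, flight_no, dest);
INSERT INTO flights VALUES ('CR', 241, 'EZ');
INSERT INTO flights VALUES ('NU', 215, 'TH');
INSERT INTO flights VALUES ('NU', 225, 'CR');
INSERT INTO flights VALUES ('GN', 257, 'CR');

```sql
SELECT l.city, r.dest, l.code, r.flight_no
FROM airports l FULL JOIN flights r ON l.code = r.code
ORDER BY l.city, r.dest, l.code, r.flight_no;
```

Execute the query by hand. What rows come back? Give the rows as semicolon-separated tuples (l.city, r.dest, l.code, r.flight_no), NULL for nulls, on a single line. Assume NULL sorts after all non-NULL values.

(Edison, NULL, SG, NULL); (Fresno, NULL, HP, NULL); (Tokyo, NULL, TH, NULL); (NULL, CR, NULL, 225); (NULL, CR, NULL, 257); (NULL, EZ, NULL, 241); (NULL, TH, NULL, 215)

FULL OUTER JOIN keeps every row from both sides; unmatched rows get NULL for the other side's columns.
Matching on l.code = r.code.
Matched pairs: 0; unmatched l rows kept: 3; unmatched r rows kept: 4.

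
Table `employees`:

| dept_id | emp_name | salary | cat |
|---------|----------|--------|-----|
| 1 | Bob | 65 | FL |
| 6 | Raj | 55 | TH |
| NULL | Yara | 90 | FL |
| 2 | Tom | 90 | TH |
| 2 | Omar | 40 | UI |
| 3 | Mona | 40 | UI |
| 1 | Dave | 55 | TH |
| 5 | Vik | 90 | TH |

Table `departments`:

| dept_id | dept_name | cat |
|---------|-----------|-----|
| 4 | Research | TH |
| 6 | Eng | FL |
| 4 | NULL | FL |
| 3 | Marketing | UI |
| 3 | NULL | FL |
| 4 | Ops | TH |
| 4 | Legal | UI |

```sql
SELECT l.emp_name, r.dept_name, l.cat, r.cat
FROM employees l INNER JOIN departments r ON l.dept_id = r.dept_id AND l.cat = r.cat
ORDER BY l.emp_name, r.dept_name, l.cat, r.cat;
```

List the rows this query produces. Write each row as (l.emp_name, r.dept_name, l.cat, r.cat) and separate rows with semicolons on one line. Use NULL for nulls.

INNER JOIN keeps only pairs where the ON condition holds.
Matching on l.dept_id = r.dept_id AND l.cat = r.cat. A NULL in a compared column never satisfies the condition.
- dept_id=1, cat=FL: no matching r row, dropped.
- dept_id=6, cat=TH: no matching r row, dropped.
- dept_id=NULL, cat=FL: no matching r row, dropped.
- dept_id=2, cat=TH: no matching r row, dropped.
- dept_id=2, cat=UI: no matching r row, dropped.
- dept_id=3, cat=UI: 1 matching r row(s), so 1 row(s) emitted.
- dept_id=1, cat=TH: no matching r row, dropped.
- dept_id=5, cat=TH: no matching r row, dropped.
After projecting and ordering:
l.emp_name | r.dept_name | l.cat | r.cat
Mona | Marketing | UI | UI

(Mona, Marketing, UI, UI)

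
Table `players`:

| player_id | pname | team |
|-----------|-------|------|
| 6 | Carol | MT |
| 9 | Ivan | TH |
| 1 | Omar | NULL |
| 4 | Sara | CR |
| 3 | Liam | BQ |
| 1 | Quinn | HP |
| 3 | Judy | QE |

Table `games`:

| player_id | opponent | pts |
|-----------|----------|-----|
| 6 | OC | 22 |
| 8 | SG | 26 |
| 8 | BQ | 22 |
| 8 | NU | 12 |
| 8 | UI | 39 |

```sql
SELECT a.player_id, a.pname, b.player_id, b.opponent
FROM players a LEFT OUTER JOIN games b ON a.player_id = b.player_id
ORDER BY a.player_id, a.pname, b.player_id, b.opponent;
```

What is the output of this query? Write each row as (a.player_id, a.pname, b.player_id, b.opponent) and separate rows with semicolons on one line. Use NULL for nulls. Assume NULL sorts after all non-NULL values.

LEFT JOIN keeps every row from `players`; unmatched rows get NULL for `games`'s columns.
Matching on a.player_id = b.player_id.
Matched pairs: 1; unmatched a rows kept: 6.

(1, Omar, NULL, NULL); (1, Quinn, NULL, NULL); (3, Judy, NULL, NULL); (3, Liam, NULL, NULL); (4, Sara, NULL, NULL); (6, Carol, 6, OC); (9, Ivan, NULL, NULL)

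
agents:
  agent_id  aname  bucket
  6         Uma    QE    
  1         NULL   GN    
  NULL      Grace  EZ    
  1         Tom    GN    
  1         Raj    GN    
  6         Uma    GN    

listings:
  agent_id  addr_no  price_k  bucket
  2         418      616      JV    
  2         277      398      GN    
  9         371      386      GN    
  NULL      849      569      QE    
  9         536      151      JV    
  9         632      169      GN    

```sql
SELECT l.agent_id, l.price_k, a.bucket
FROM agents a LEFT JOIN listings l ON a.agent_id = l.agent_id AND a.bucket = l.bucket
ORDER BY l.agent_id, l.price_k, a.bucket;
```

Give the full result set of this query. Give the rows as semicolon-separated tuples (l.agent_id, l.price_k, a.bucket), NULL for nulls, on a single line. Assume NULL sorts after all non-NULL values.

LEFT JOIN keeps every row from `agents`; unmatched rows get NULL for `listings`'s columns.
Matching on a.agent_id = l.agent_id AND a.bucket = l.bucket. A NULL in a compared column never satisfies the condition.
- agent_id=6, bucket=QE: no l row matches, row kept with l columns NULL.
- agent_id=1, bucket=GN: no l row matches, row kept with l columns NULL.
- agent_id=NULL, bucket=EZ: no l row matches, row kept with l columns NULL.
- agent_id=1, bucket=GN: no l row matches, row kept with l columns NULL.
- agent_id=1, bucket=GN: no l row matches, row kept with l columns NULL.
- agent_id=6, bucket=GN: no l row matches, row kept with l columns NULL.
After projecting and ordering:
l.agent_id | l.price_k | a.bucket
NULL | NULL | EZ
NULL | NULL | GN
NULL | NULL | GN
NULL | NULL | GN
NULL | NULL | GN
NULL | NULL | QE

(NULL, NULL, EZ); (NULL, NULL, GN); (NULL, NULL, GN); (NULL, NULL, GN); (NULL, NULL, GN); (NULL, NULL, QE)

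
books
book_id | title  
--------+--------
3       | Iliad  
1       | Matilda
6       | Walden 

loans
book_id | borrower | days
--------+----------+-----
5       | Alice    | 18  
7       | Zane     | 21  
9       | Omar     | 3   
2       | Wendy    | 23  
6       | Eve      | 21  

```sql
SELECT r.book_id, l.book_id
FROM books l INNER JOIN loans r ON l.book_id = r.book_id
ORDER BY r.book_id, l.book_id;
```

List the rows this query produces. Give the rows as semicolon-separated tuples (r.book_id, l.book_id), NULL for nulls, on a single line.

(6, 6)

INNER JOIN keeps only pairs where the ON condition holds.
Matching on l.book_id = r.book_id.
- l (book_id=3) has no partner → excluded.
- l (book_id=1) has no partner → excluded.
- l (book_id=6) pairs with 1 row(s) of r.
After projecting and ordering:
r.book_id | l.book_id
6 | 6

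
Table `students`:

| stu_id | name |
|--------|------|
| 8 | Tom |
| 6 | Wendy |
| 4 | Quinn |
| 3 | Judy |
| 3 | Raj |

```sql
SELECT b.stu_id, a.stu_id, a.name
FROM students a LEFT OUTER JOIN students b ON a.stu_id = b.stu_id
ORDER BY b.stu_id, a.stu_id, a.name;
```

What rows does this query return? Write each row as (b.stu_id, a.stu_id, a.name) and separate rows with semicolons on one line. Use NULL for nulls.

(3, 3, Judy); (3, 3, Judy); (3, 3, Raj); (3, 3, Raj); (4, 4, Quinn); (6, 6, Wendy); (8, 8, Tom)

LEFT JOIN keeps every row from `students a`; unmatched rows get NULL for `students b`'s columns.
Matching on a.stu_id = b.stu_id.
- a[0] stu_id=8 → 1 match(es) in b → 1 row(s).
- a[1] stu_id=6 → 1 match(es) in b → 1 row(s).
- a[2] stu_id=4 → 1 match(es) in b → 1 row(s).
- a[3] stu_id=3 → 2 match(es) in b → 2 row(s).
- a[4] stu_id=3 → 2 match(es) in b → 2 row(s).
After projecting and ordering:
b.stu_id | a.stu_id | a.name
3 | 3 | Judy
3 | 3 | Judy
3 | 3 | Raj
3 | 3 | Raj
4 | 4 | Quinn
6 | 6 | Wendy
8 | 8 | Tom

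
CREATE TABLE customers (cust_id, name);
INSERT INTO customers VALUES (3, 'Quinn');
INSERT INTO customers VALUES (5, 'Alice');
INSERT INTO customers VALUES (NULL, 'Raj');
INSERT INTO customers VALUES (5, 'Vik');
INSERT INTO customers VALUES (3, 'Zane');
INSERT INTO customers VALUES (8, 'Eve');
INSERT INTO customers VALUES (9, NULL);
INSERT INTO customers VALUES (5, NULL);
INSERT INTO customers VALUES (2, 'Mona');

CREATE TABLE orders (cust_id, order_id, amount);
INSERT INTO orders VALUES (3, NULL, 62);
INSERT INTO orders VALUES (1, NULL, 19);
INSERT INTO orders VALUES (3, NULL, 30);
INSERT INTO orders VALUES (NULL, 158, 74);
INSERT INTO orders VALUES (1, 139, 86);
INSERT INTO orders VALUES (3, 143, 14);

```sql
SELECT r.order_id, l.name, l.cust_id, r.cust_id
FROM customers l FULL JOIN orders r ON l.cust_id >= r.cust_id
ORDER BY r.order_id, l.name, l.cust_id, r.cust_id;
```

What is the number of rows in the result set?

FULL OUTER JOIN keeps every row from both sides; unmatched rows get NULL for the other side's columns.
Matching on l.cust_id >= r.cust_id. A NULL in a compared column never satisfies the condition.
- l[0] cust_id=3 → 5 match(es) in r → 5 row(s).
- l[1] cust_id=5 → 5 match(es) in r → 5 row(s).
- l[2] cust_id=NULL → no match; kept with NULLs on the r side.
- l[3] cust_id=5 → 5 match(es) in r → 5 row(s).
- l[4] cust_id=3 → 5 match(es) in r → 5 row(s).
- l[5] cust_id=8 → 5 match(es) in r → 5 row(s).
- l[6] cust_id=9 → 5 match(es) in r → 5 row(s).
- l[7] cust_id=5 → 5 match(es) in r → 5 row(s).
- l[8] cust_id=2 → 2 match(es) in r → 2 row(s).
- 1 r row(s) had no l match → kept, l columns NULL.
Total: 37 matched + 2 padded = 39 rows.

39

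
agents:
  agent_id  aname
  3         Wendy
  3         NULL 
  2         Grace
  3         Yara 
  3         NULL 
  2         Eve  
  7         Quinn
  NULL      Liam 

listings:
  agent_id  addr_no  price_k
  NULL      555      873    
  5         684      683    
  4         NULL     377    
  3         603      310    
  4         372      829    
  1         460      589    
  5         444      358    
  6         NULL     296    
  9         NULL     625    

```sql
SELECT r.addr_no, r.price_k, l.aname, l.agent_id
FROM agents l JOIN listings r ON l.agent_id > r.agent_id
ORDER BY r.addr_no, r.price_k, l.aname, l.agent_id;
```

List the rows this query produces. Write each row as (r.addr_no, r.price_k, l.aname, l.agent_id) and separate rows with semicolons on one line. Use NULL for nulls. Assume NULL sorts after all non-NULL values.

(372, 829, Quinn, 7); (444, 358, Quinn, 7); (460, 589, Eve, 2); (460, 589, Grace, 2); (460, 589, Quinn, 7); (460, 589, Wendy, 3); (460, 589, Yara, 3); (460, 589, NULL, 3); (460, 589, NULL, 3); (603, 310, Quinn, 7); (684, 683, Quinn, 7); (NULL, 296, Quinn, 7); (NULL, 377, Quinn, 7)

INNER JOIN keeps only pairs where the ON condition holds.
Matching on l.agent_id > r.agent_id. A NULL in a compared column never satisfies the condition.
Matched pairs: 13.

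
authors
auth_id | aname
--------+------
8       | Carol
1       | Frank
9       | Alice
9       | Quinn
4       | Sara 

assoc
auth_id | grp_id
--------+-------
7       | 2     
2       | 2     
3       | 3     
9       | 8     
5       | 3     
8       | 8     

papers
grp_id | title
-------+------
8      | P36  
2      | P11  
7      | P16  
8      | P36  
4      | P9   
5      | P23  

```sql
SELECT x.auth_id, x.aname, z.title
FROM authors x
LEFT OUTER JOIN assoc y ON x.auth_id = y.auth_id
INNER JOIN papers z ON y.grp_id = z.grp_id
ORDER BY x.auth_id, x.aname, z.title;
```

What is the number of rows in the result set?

Joins associate left-to-right: authors LEFT JOIN assoc on auth_id gives 5 intermediate row(s).
Then INNER JOIN `papers z` on grp_id: keep only rows whose y.grp_id appears in z.
Result: 6 row(s).

6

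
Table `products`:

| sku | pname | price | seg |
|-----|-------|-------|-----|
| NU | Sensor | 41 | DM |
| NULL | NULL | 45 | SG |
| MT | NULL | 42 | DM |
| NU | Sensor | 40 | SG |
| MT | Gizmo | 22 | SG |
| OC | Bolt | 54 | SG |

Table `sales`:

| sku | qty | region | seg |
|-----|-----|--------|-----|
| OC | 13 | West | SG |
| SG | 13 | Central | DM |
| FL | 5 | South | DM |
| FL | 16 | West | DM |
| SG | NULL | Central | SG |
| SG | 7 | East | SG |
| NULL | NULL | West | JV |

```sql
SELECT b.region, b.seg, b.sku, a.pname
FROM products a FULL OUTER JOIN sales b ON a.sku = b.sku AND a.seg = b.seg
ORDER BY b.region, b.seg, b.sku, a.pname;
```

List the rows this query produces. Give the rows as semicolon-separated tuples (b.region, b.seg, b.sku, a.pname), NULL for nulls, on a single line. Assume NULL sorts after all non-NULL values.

FULL OUTER JOIN keeps every row from both sides; unmatched rows get NULL for the other side's columns.
Matching on a.sku = b.sku AND a.seg = b.seg. A NULL in a compared column never satisfies the condition.
Matched pairs: 1; unmatched a rows kept: 5; unmatched b rows kept: 6.

(Central, DM, SG, NULL); (Central, SG, SG, NULL); (East, SG, SG, NULL); (South, DM, FL, NULL); (West, DM, FL, NULL); (West, JV, NULL, NULL); (West, SG, OC, Bolt); (NULL, NULL, NULL, Gizmo); (NULL, NULL, NULL, Sensor); (NULL, NULL, NULL, Sensor); (NULL, NULL, NULL, NULL); (NULL, NULL, NULL, NULL)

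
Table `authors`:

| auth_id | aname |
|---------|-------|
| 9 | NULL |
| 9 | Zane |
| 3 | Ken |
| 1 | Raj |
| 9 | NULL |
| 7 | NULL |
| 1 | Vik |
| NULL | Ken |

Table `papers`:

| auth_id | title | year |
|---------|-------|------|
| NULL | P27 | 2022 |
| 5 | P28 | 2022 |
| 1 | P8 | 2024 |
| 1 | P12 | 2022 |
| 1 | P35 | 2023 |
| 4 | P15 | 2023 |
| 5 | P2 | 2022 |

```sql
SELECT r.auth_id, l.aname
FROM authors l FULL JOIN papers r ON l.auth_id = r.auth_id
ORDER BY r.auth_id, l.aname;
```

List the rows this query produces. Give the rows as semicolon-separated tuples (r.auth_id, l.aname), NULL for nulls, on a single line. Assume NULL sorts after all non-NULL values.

FULL OUTER JOIN keeps every row from both sides; unmatched rows get NULL for the other side's columns.
Matching on l.auth_id = r.auth_id. A NULL in a compared column never satisfies the condition.
- l row (auth_id=9): no match → kept, r columns NULL.
- l row (auth_id=9): no match → kept, r columns NULL.
- l row (auth_id=3): no match → kept, r columns NULL.
- l row (auth_id=1): matches 3 r row(s) → 3 output row(s).
- l row (auth_id=9): no match → kept, r columns NULL.
- l row (auth_id=7): no match → kept, r columns NULL.
- l row (auth_id=1): matches 3 r row(s) → 3 output row(s).
- l row (auth_id=NULL): no match → kept, r columns NULL.
- 4 r row(s) had no l match → kept, l columns NULL.

(1, Raj); (1, Raj); (1, Raj); (1, Vik); (1, Vik); (1, Vik); (4, NULL); (5, NULL); (5, NULL); (NULL, Ken); (NULL, Ken); (NULL, Zane); (NULL, NULL); (NULL, NULL); (NULL, NULL); (NULL, NULL)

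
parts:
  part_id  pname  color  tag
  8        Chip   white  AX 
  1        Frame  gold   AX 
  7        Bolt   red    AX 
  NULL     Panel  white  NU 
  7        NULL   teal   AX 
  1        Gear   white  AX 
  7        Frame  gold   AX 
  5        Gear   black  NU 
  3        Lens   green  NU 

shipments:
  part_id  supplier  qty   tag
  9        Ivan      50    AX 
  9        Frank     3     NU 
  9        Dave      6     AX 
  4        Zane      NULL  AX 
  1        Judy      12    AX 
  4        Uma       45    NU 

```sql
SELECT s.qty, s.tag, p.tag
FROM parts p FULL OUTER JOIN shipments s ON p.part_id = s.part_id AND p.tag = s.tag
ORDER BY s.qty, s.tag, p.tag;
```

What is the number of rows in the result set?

FULL OUTER JOIN keeps every row from both sides; unmatched rows get NULL for the other side's columns.
Matching on p.part_id = s.part_id AND p.tag = s.tag. A NULL in a compared column never satisfies the condition.
- p (part_id=8, tag=AX) has no partner → padded with NULL.
- p (part_id=1, tag=AX) pairs with 1 row(s) of s.
- p (part_id=7, tag=AX) has no partner → padded with NULL.
- p (part_id=NULL, tag=NU) has no partner → padded with NULL.
- p (part_id=7, tag=AX) has no partner → padded with NULL.
- p (part_id=1, tag=AX) pairs with 1 row(s) of s.
- p (part_id=7, tag=AX) has no partner → padded with NULL.
- p (part_id=5, tag=NU) has no partner → padded with NULL.
- p (part_id=3, tag=NU) has no partner → padded with NULL.
- plus 5 unmatched s row(s), each kept with NULL p columns.
Total: 2 matched + 12 padded = 14 rows.

14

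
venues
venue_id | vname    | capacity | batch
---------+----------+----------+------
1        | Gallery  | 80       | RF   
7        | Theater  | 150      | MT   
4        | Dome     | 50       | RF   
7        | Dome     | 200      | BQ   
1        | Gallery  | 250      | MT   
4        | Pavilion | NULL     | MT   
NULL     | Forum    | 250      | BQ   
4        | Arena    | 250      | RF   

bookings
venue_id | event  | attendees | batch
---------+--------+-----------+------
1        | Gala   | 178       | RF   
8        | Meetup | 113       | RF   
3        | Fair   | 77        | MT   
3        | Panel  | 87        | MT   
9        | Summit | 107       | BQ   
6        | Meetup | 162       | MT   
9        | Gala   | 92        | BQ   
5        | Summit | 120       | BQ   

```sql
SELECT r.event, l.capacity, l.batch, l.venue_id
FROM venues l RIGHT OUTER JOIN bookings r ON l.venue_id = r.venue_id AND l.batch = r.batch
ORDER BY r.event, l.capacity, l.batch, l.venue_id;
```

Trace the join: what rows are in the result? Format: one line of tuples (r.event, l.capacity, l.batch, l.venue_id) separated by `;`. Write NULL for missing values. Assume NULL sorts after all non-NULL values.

(Fair, NULL, NULL, NULL); (Gala, 80, RF, 1); (Gala, NULL, NULL, NULL); (Meetup, NULL, NULL, NULL); (Meetup, NULL, NULL, NULL); (Panel, NULL, NULL, NULL); (Summit, NULL, NULL, NULL); (Summit, NULL, NULL, NULL)

RIGHT JOIN keeps every row from `bookings`; unmatched rows get NULL for `venues`'s columns.
Matching on l.venue_id = r.venue_id AND l.batch = r.batch. A NULL in a compared column never satisfies the condition.
- venue_id=1, batch=RF: 1 matching r row(s), so 1 row(s) emitted.
- venue_id=7, batch=MT: no matching r row.
- venue_id=4, batch=RF: no matching r row.
- venue_id=7, batch=BQ: no matching r row.
- venue_id=1, batch=MT: no matching r row.
- venue_id=4, batch=MT: no matching r row.
- venue_id=NULL, batch=BQ: no matching r row.
- venue_id=4, batch=RF: no matching r row.
- 7 r row(s) had no l match → kept, l columns NULL.
After projecting and ordering:
r.event | l.capacity | l.batch | l.venue_id
Fair | NULL | NULL | NULL
Gala | 80 | RF | 1
Gala | NULL | NULL | NULL
Meetup | NULL | NULL | NULL
Meetup | NULL | NULL | NULL
Panel | NULL | NULL | NULL
Summit | NULL | NULL | NULL
Summit | NULL | NULL | NULL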